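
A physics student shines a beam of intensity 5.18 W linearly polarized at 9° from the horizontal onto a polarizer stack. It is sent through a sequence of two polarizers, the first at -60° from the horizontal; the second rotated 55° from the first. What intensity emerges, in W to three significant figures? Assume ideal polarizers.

By Malus's law, I₁ = 5.18 W · cos²(69°) = 0.6653 W.
I₂ = I₁ · cos²(55°) = 0.6653 · 0.329 = 0.2189 W.

I ≈ 0.219 W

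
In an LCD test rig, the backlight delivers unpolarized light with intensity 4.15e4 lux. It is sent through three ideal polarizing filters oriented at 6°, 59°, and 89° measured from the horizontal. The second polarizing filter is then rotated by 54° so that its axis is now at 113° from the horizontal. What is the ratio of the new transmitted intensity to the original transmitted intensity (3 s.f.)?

I_new/I_old ≈ 0.263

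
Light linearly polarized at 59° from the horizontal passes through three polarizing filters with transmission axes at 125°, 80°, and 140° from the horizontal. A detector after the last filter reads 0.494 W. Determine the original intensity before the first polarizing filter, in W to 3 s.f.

I₀ ≈ 23.9 W

I₁ = I₀ cos²(125° − 59°) = I₀ cos²(66°) = 0.1654 I₀.
I₂ = I₁ cos²(80° − 125°) = 0.1654 I₀ · cos²(45°) = 0.08272 I₀.
I₃ = I₂ cos²(140° − 80°) = 0.08272 I₀ · cos²(60°) = 0.02068 I₀.
So 0.494 W = 0.02068 I₀, giving I₀ = 0.494/0.02068 = 23.89 W.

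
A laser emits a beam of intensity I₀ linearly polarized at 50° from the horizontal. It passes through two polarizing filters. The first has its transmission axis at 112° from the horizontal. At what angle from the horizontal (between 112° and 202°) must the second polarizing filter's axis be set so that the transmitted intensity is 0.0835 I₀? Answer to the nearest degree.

I₁ = I₀ cos²(112° − 50°) = I₀ cos²(62°) = 0.2204 I₀.
Need I₂/I₀ = 0.0835, so cos²(θ − 112°) = 0.0835 / 0.2204 = 0.3789.
θ − 112° = arccos(√0.3789) = 52.0°, giving θ ≈ 112 + 52.0 = 164.0°.

θ ≈ 164°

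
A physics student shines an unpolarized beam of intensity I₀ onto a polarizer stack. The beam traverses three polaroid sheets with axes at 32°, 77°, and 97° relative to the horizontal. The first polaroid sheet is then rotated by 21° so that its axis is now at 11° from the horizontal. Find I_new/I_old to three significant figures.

I_new/I_old ≈ 0.331

Before rotation:
Unpolarized light through the first polarizer → I₁ = ½ I₀, now polarized at 32°.
I₂ = I₁ cos²(77° − 32°) = 0.5 I₀ · cos²(45°) = 0.25 I₀.
I₃ = I₂ cos²(97° − 77°) = 0.25 I₀ · cos²(20°) = 0.2208 I₀.
After rotation:
Unpolarized light through the first polarizer → I₁ = ½ I₀, now polarized at 11°.
I₂ = I₁ cos²(77° − 11°) = 0.5 I₀ · cos²(66°) = 0.08272 I₀.
I₃ = I₂ cos²(97° − 77°) = 0.08272 I₀ · cos²(20°) = 0.07304 I₀.
Ratio = 0.07304 / 0.2208 = 0.3309.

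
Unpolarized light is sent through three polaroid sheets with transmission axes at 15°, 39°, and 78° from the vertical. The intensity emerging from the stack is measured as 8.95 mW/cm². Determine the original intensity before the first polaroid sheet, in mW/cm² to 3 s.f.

I₀ ≈ 35.5 mW/cm²

Unpolarized light through the first polarizer → I₁ = ½ I₀, now polarized at 15°.
I₂ = I₁ cos²(39° − 15°) = 0.5 I₀ · cos²(24°) = 0.4173 I₀.
I₃ = I₂ cos²(78° − 39°) = 0.4173 I₀ · cos²(39°) = 0.252 I₀.
So 8.95 mW/cm² = 0.252 I₀, giving I₀ = 8.95/0.252 = 35.51 mW/cm².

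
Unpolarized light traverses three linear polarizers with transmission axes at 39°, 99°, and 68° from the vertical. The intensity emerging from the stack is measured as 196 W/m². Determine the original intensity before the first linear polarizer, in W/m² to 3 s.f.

Unpolarized light through the first polarizer → I₁ = ½ I₀, now polarized at 39°.
I₂ = I₁ cos²(99° − 39°) = 0.5 I₀ · cos²(60°) = 0.125 I₀.
I₃ = I₂ cos²(68° − 99°) = 0.125 I₀ · cos²(31°) = 0.09184 I₀.
So 196 W/m² = 0.09184 I₀, giving I₀ = 196/0.09184 = 2134 W/m².

I₀ ≈ 2130 W/m²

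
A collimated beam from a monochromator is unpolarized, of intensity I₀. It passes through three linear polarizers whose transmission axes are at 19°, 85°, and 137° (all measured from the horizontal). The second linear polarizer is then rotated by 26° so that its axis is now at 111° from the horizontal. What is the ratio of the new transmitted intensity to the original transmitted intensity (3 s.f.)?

Before rotation:
Unpolarized light through the first polarizer → I₁ = ½ I₀, now polarized at 19°.
I₂ = I₁ cos²(85° − 19°) = 0.5 I₀ · cos²(66°) = 0.08272 I₀.
I₃ = I₂ cos²(137° − 85°) = 0.08272 I₀ · cos²(52°) = 0.03135 I₀.
After rotation:
Unpolarized light through the first polarizer → I₁ = ½ I₀, now polarized at 19°.
Angle between axes 1 and 2: 88°. I₂ = 0.5 I₀ · cos²(88°) = 0.000609 I₀.
I₃ = I₂ cos²(137° − 111°) = 0.000609 I₀ · cos²(26°) = 0.000492 I₀.
Ratio = 0.000492 / 0.03135 = 0.01569.

I_new/I_old ≈ 0.0157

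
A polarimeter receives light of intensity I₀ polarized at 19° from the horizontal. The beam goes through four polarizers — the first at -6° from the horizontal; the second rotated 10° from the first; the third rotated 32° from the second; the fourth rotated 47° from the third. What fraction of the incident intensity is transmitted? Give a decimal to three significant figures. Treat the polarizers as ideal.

I₁ = I₀ cos²(-6° − 19°) = I₀ cos²(25°) = 0.8214 I₀.
I₂ = I₁ cos²(10°) = 0.8214 · 0.9698 I₀ = 0.7966 I₀.
I₃ = I₂ cos²(32°) = 0.7966 · 0.7192 I₀ = 0.5729 I₀.
I₄ = I₃ cos²(47°) = 0.5729 · 0.4651 I₀ = 0.2665 I₀.
Transmitted fraction = 0.2665.

≈ 0.266 I₀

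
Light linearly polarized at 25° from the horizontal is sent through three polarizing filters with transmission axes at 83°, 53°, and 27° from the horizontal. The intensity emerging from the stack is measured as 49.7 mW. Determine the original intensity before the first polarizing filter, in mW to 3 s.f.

I₀ ≈ 292 mW

I₁ = I₀ cos²(83° − 25°) = I₀ cos²(58°) = 0.2808 I₀.
I₂ = I₁ cos²(53° − 83°) = 0.2808 I₀ · cos²(30°) = 0.2106 I₀.
I₃ = I₂ cos²(27° − 53°) = 0.2106 I₀ · cos²(26°) = 0.1701 I₀.
So 49.7 mW = 0.1701 I₀, giving I₀ = 49.7/0.1701 = 292.1 mW.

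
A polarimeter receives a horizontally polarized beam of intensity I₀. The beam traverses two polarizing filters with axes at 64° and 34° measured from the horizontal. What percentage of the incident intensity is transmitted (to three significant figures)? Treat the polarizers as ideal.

By Malus's law, I₁ = I₀ cos²(64° − 0°) = I₀ cos²(64°) = 0.1922 I₀.
I₂ = I₁ cos²(34° − 64°) = 0.1922 I₀ · cos²(30°) = 0.1441 I₀.
That is 14.41% of the incident intensity.

≈ 14.4%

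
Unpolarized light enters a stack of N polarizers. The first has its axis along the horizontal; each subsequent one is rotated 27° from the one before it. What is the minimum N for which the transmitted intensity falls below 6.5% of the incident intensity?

First polarizer halves the unpolarized light: factor 1/2.
Each further stage multiplies by cos²(27°) = 0.7939.
After N polarizers: T = 0.5·0.7939^(N−1). Require T < 0.065 ⇒ N−1 > ln(0.065/0.5)/ln(0.7939) = 8.84, so N−1 ≥ 9 and N = 10.
Check: N=10 gives T = 0.06264 < 0.065; N=9 gives T = 0.0789.

N = 10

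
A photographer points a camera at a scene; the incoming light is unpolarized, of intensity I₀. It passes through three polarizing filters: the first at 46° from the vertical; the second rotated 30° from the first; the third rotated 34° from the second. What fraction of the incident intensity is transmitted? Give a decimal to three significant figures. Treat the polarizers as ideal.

≈ 0.258 I₀

Unpolarized light through the first polarizer → I₁ = ½ I₀, now polarized at 46°.
I₂ = I₁ cos²(30°) = 0.5 · 0.75 I₀ = 0.375 I₀.
I₃ = I₂ cos²(34°) = 0.375 · 0.6873 I₀ = 0.2577 I₀.
Transmitted fraction = 0.2577.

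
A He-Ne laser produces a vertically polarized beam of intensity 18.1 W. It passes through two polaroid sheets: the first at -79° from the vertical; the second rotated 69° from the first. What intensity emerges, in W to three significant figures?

I ≈ 0.0846 W

I₁ = 18.1 W · cos²(79°) = 0.659 W.
I₂ = I₁ · cos²(69°) = 0.659 · 0.1284 = 0.08463 W.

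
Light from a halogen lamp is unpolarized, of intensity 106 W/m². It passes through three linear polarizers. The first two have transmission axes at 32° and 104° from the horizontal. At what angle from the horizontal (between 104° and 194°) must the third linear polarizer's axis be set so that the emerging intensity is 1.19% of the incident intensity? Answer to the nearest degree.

θ ≈ 164°

Unpolarized light through the first polarizer → I₁ = ½ I₀, now polarized at 32°.
I₂ = I₁ cos²(104° − 32°) = 0.5 I₀ · cos²(72°) = 0.04775 I₀.
Need I₃/I₀ = 0.0119, so cos²(θ − 104°) = 0.0119 / 0.04775 = 0.2492.
θ − 104° = arccos(√0.2492) = 60.1°, giving θ ≈ 104 + 60.1 = 164.1°.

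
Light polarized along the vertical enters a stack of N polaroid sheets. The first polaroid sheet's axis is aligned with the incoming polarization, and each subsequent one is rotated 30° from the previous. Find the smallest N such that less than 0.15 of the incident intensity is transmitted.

N = 8

First polarizer is aligned with the polarization: full transmission.
Each further stage multiplies by cos²(30°) = 0.75.
After N polarizers: T = 0.75^(N−1). Require T < 0.15 ⇒ N−1 > ln(0.15)/ln(0.75) = 6.59, so N−1 ≥ 7 and N = 8.
Check: N=8 gives T = 0.1335 < 0.15; N=7 gives T = 0.178.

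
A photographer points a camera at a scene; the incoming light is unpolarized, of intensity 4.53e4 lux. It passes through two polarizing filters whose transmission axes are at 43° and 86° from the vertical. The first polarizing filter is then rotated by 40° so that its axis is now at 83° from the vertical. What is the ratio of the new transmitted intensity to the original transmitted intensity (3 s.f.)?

I_new/I_old ≈ 1.86

Before rotation:
Unpolarized light through the first polarizer → I₁ = ½ I₀, now polarized at 43°.
I₂ = I₁ cos²(86° − 43°) = 0.5 I₀ · cos²(43°) = 0.2674 I₀.
After rotation:
Unpolarized light through the first polarizer → I₁ = ½ I₀, now polarized at 83°.
I₂ = I₁ cos²(86° − 83°) = 0.5 I₀ · cos²(3°) = 0.4986 I₀.
Ratio = 0.4986 / 0.2674 = 1.864.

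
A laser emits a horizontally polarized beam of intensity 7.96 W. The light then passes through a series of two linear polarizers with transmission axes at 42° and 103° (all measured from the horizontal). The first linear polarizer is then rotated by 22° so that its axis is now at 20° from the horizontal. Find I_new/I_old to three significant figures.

I_new/I_old ≈ 0.101

Before rotation:
I₁ = I₀ cos²(42° − 0°) = I₀ cos²(42°) = 0.5523 I₀.
I₂ = I₁ cos²(103° − 42°) = 0.5523 I₀ · cos²(61°) = 0.1298 I₀.
After rotation:
I₁ = I₀ cos²(20° − 0°) = I₀ cos²(20°) = 0.883 I₀.
I₂ = I₁ cos²(103° − 20°) = 0.883 I₀ · cos²(83°) = 0.01311 I₀.
Ratio = 0.01311 / 0.1298 = 0.101.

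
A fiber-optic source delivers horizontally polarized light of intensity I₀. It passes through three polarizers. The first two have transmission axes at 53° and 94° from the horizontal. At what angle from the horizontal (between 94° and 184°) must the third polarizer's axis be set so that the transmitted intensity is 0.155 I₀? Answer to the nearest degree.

I₁ = I₀ cos²(53° − 0°) = I₀ cos²(53°) = 0.3622 I₀.
I₂ = I₁ cos²(94° − 53°) = 0.3622 I₀ · cos²(41°) = 0.2063 I₀.
Need I₃/I₀ = 0.155, so cos²(θ − 94°) = 0.155 / 0.2063 = 0.7514.
θ − 94° = arccos(√0.7514) = 29.9°, giving θ ≈ 94 + 29.9 = 123.9°.

θ ≈ 124°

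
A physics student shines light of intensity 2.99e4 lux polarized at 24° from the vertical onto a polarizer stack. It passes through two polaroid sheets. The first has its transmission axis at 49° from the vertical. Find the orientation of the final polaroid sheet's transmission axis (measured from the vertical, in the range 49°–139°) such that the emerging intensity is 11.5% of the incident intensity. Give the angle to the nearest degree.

By Malus's law, I₁ = I₀ cos²(49° − 24°) = I₀ cos²(25°) = 0.8214 I₀.
Need I₂/I₀ = 0.115, so cos²(θ − 49°) = 0.115 / 0.8214 = 0.14.
θ − 49° = arccos(√0.14) = 68.0°, giving θ ≈ 49 + 68.0 = 117.0°.

θ ≈ 117°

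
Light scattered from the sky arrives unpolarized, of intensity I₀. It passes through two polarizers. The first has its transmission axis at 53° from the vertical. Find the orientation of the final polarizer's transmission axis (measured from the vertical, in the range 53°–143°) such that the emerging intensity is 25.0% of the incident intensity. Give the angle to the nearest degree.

Unpolarized light through the first polarizer → I₁ = ½ I₀, now polarized at 53°.
Need I₂/I₀ = 0.25, so cos²(θ − 53°) = 0.25 / 0.5 = 0.5.
θ − 53° = arccos(√0.5) = 45.0°, giving θ ≈ 53 + 45.0 = 98.0°.

θ ≈ 98°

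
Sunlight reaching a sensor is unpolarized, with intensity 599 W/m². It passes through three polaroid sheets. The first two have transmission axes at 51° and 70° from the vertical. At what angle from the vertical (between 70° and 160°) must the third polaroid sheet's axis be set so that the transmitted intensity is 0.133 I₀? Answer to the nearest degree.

θ ≈ 127°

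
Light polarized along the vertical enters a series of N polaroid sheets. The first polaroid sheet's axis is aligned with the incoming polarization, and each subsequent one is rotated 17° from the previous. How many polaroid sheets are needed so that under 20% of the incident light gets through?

N = 20

First polarizer is aligned with the polarization: full transmission.
Each further stage multiplies by cos²(17°) = 0.9145.
After N polarizers: T = 0.9145^(N−1). Require T < 0.20 ⇒ N−1 > ln(0.20)/ln(0.9145) = 18.01, so N−1 ≥ 19 and N = 20.
Check: N=20 gives T = 0.1831 < 0.20; N=19 gives T = 0.2002.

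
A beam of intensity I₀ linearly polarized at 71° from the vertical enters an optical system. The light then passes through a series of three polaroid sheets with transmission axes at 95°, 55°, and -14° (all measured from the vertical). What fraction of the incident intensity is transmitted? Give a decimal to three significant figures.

≈ 0.0629 I₀

By Malus's law, I₁ = I₀ cos²(95° − 71°) = I₀ cos²(24°) = 0.8346 I₀.
I₂ = I₁ cos²(55° − 95°) = 0.8346 I₀ · cos²(40°) = 0.4897 I₀.
I₃ = I₂ cos²(-14° − 55°) = 0.4897 I₀ · cos²(69°) = 0.0629 I₀.
Transmitted fraction = 0.0629.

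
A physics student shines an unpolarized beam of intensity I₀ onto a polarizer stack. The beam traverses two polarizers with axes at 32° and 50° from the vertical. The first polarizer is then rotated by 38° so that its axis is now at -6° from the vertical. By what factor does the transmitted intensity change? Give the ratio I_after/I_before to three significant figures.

Before rotation:
Unpolarized light through the first polarizer → I₁ = ½ I₀, now polarized at 32°.
I₂ = I₁ cos²(50° − 32°) = 0.5 I₀ · cos²(18°) = 0.4523 I₀.
After rotation:
Unpolarized light through the first polarizer → I₁ = ½ I₀, now polarized at -6°.
I₂ = I₁ cos²(50° + 6°) = 0.5 I₀ · cos²(56°) = 0.1563 I₀.
Ratio = 0.1563 / 0.4523 = 0.3457.

I_new/I_old ≈ 0.346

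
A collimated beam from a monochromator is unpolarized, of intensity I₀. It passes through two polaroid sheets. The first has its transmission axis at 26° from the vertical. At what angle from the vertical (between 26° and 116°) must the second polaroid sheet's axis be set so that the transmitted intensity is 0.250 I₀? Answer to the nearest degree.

Unpolarized light through the first polarizer → I₁ = ½ I₀, now polarized at 26°.
Need I₂/I₀ = 0.25, so cos²(θ − 26°) = 0.25 / 0.5 = 0.5.
θ − 26° = arccos(√0.5) = 45.0°, giving θ ≈ 26 + 45.0 = 71.0°.

θ ≈ 71°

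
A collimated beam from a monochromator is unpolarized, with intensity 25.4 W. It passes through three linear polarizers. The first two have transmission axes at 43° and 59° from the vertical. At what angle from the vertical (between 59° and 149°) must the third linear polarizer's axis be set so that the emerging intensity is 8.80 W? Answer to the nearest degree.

Unpolarized light through the first polarizer → I₁ = ½ I₀, now polarized at 43°.
I₂ = I₁ cos²(59° − 43°) = 0.5 I₀ · cos²(16°) = 0.462 I₀.
Target fraction: 8.80 / 25.4 W = 0.3465 of I₀.
Need I₃/I₀ = 0.3465, so cos²(θ − 59°) = 0.3465 / 0.462 = 0.7499.
θ − 59° = arccos(√0.7499) = 30.0°, giving θ ≈ 59 + 30.0 = 89.0°.

θ ≈ 89°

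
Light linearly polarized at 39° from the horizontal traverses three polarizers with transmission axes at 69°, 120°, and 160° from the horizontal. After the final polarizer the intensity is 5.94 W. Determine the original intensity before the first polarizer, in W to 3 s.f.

I₁ = I₀ cos²(69° − 39°) = I₀ cos²(30°) = 0.75 I₀.
I₂ = I₁ cos²(120° − 69°) = 0.75 I₀ · cos²(51°) = 0.297 I₀.
I₃ = I₂ cos²(160° − 120°) = 0.297 I₀ · cos²(40°) = 0.1743 I₀.
So 5.94 W = 0.1743 I₀, giving I₀ = 5.94/0.1743 = 34.08 W.

I₀ ≈ 34.1 W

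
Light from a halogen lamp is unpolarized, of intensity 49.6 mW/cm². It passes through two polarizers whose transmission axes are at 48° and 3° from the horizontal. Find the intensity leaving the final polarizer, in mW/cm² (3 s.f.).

Unpolarized light through the first polarizer → I₁ = 49.6 mW/cm²/2 = 24.8 mW/cm², polarized at 48°.
I₂ = I₁ · cos²(45°) = 24.8 · 0.5 = 12.4 mW/cm².

I ≈ 12.4 mW/cm²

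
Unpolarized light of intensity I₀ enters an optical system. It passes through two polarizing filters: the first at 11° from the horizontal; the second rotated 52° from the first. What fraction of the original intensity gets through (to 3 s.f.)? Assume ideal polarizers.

Unpolarized light through the first polarizer → I₁ = ½ I₀, now polarized at 11°.
I₂ = I₁ cos²(52°) = 0.5 · 0.379 I₀ = 0.1895 I₀.
Transmitted fraction = 0.1895.

≈ 0.190 I₀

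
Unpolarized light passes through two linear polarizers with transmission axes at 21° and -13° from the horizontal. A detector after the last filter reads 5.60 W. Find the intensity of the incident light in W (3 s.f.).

I₀ ≈ 16.3 W

Unpolarized light through the first polarizer → I₁ = ½ I₀, now polarized at 21°.
I₂ = I₁ cos²(-13° − 21°) = 0.5 I₀ · cos²(34°) = 0.3437 I₀.
So 5.60 W = 0.3437 I₀, giving I₀ = 5.60/0.3437 = 16.3 W.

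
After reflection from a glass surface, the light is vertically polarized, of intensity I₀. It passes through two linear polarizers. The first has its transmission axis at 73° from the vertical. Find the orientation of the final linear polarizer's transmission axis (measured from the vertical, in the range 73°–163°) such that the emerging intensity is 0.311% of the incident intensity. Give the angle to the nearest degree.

By Malus's law, I₁ = I₀ cos²(73° − 0°) = I₀ cos²(73°) = 0.08548 I₀.
Need I₂/I₀ = 0.00311, so cos²(θ − 73°) = 0.00311 / 0.08548 = 0.03638.
θ − 73° = arccos(√0.03638) = 79.0°, giving θ ≈ 73 + 79.0 = 152.0°.

θ ≈ 152°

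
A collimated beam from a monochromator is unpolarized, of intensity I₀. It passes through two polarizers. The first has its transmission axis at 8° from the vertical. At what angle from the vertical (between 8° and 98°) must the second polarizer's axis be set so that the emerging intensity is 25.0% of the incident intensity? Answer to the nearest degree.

Unpolarized light through the first polarizer → I₁ = ½ I₀, now polarized at 8°.
Need I₂/I₀ = 0.25, so cos²(θ − 8°) = 0.25 / 0.5 = 0.5.
θ − 8° = arccos(√0.5) = 45.0°, giving θ ≈ 8 + 45.0 = 53.0°.

θ ≈ 53°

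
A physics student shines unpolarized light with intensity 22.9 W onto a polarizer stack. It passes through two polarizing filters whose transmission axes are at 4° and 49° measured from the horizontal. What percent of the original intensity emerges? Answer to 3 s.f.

≈ 25.0%

Unpolarized light through the first polarizer → I₁ = 22.9 W/2 = 11.45 W, polarized at 4°.
I₂ = I₁ · cos²(45°) = 11.45 · 0.5 = 5.725 W.
That is 25% of the incident intensity.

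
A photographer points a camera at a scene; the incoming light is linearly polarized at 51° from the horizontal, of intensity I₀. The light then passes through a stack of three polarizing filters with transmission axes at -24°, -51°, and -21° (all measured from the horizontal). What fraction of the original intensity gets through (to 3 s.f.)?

≈ 0.0399 I₀

I₁ = I₀ cos²(-24° − 51°) = I₀ cos²(75°) = 0.06699 I₀.
I₂ = I₁ cos²(-51° + 24°) = 0.06699 I₀ · cos²(27°) = 0.05318 I₀.
I₃ = I₂ cos²(-21° + 51°) = 0.05318 I₀ · cos²(30°) = 0.03989 I₀.
Transmitted fraction = 0.03989.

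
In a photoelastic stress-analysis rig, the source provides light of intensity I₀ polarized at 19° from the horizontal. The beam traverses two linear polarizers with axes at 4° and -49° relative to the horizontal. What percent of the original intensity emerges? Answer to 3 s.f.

By Malus's law, I₁ = I₀ cos²(4° − 19°) = I₀ cos²(15°) = 0.933 I₀.
I₂ = I₁ cos²(-49° − 4°) = 0.933 I₀ · cos²(53°) = 0.3379 I₀.
That is 33.79% of the incident intensity.

≈ 33.8%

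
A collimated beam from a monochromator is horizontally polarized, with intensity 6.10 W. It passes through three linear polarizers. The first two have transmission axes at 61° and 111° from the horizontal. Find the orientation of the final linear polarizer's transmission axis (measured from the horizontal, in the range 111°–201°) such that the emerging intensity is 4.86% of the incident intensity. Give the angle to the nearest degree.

By Malus's law, I₁ = I₀ cos²(61° − 0°) = I₀ cos²(61°) = 0.235 I₀.
I₂ = I₁ cos²(111° − 61°) = 0.235 I₀ · cos²(50°) = 0.09711 I₀.
Need I₃/I₀ = 0.0486, so cos²(θ − 111°) = 0.0486 / 0.09711 = 0.5004.
θ − 111° = arccos(√0.5004) = 45.0°, giving θ ≈ 111 + 45.0 = 156.0°.

θ ≈ 156°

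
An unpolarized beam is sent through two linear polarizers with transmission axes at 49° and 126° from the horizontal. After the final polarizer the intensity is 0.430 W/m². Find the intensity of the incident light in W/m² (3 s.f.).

I₀ ≈ 17.0 W/m²

Unpolarized light through the first polarizer → I₁ = ½ I₀, now polarized at 49°.
I₂ = I₁ cos²(126° − 49°) = 0.5 I₀ · cos²(77°) = 0.0253 I₀.
So 0.430 W/m² = 0.0253 I₀, giving I₀ = 0.430/0.0253 = 17 W/m².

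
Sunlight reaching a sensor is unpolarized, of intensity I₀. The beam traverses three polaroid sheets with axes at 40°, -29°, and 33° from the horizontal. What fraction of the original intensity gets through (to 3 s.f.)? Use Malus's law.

Unpolarized light through the first polarizer → I₁ = ½ I₀, now polarized at 40°.
I₂ = I₁ cos²(-29° − 40°) = 0.5 I₀ · cos²(69°) = 0.06421 I₀.
I₃ = I₂ cos²(33° + 29°) = 0.06421 I₀ · cos²(62°) = 0.01415 I₀.
Transmitted fraction = 0.01415.

≈ 0.0142 I₀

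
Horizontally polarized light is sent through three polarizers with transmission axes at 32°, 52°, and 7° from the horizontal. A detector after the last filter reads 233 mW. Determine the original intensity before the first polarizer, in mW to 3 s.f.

I₀ ≈ 734 mW

By Malus's law, I₁ = I₀ cos²(32° − 0°) = I₀ cos²(32°) = 0.7192 I₀.
I₂ = I₁ cos²(52° − 32°) = 0.7192 I₀ · cos²(20°) = 0.6351 I₀.
I₃ = I₂ cos²(7° − 52°) = 0.6351 I₀ · cos²(45°) = 0.3175 I₀.
So 233 mW = 0.3175 I₀, giving I₀ = 233/0.3175 = 733.8 mW.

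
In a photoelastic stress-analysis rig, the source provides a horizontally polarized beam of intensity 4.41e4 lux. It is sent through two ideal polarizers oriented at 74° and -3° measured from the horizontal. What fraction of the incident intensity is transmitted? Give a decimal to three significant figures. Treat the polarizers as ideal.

By Malus's law, I₁ = 4.41e4 lux · cos²(74°) = 3351 lux.
I₂ = I₁ · cos²(77°) = 3351 · 0.0506 = 169.5 lux.
Transmitted fraction = 0.003845.

I/I₀ ≈ 0.00384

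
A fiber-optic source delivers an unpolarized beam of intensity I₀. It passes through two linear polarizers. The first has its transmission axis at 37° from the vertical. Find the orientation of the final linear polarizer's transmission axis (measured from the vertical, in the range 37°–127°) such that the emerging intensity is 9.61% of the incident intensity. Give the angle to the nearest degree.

θ ≈ 101°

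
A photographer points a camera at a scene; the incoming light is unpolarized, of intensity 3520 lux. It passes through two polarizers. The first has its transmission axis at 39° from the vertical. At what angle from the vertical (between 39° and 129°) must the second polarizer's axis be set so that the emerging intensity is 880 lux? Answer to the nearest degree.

Unpolarized light through the first polarizer → I₁ = ½ I₀, now polarized at 39°.
Target fraction: 880 / 3520 lux = 0.25 of I₀.
Need I₂/I₀ = 0.25, so cos²(θ − 39°) = 0.25 / 0.5 = 0.5.
θ − 39° = arccos(√0.5) = 45.0°, giving θ ≈ 39 + 45.0 = 84.0°.

θ ≈ 84°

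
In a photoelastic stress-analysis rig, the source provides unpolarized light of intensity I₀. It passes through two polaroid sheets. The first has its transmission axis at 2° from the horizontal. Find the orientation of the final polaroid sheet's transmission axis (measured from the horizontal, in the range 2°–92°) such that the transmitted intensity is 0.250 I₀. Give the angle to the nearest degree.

θ ≈ 47°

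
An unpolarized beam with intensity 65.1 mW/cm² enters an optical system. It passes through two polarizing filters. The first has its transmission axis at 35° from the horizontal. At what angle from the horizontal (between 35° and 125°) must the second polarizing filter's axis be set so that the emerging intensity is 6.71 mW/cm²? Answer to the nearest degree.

Unpolarized light through the first polarizer → I₁ = ½ I₀, now polarized at 35°.
Target fraction: 6.71 / 65.1 mW/cm² = 0.1031 of I₀.
Need I₂/I₀ = 0.1031, so cos²(θ − 35°) = 0.1031 / 0.5 = 0.2061.
θ − 35° = arccos(√0.2061) = 63.0°, giving θ ≈ 35 + 63.0 = 98.0°.

θ ≈ 98°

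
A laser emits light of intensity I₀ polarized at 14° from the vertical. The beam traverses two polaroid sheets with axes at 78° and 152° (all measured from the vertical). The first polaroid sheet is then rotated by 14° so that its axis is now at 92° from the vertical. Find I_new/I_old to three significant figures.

I_new/I_old ≈ 0.740

Before rotation:
I₁ = I₀ cos²(78° − 14°) = I₀ cos²(64°) = 0.1922 I₀.
I₂ = I₁ cos²(152° − 78°) = 0.1922 I₀ · cos²(74°) = 0.0146 I₀.
After rotation:
I₁ = I₀ cos²(92° − 14°) = I₀ cos²(78°) = 0.04323 I₀.
I₂ = I₁ cos²(152° − 92°) = 0.04323 I₀ · cos²(60°) = 0.01081 I₀.
Ratio = 0.01081 / 0.0146 = 0.7402.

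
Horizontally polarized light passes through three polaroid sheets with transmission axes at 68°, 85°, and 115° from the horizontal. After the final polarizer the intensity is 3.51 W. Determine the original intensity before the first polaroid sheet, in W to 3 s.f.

I₀ ≈ 36.5 W

By Malus's law, I₁ = I₀ cos²(68° − 0°) = I₀ cos²(68°) = 0.1403 I₀.
I₂ = I₁ cos²(85° − 68°) = 0.1403 I₀ · cos²(17°) = 0.1283 I₀.
I₃ = I₂ cos²(115° − 85°) = 0.1283 I₀ · cos²(30°) = 0.09625 I₀.
So 3.51 W = 0.09625 I₀, giving I₀ = 3.51/0.09625 = 36.47 W.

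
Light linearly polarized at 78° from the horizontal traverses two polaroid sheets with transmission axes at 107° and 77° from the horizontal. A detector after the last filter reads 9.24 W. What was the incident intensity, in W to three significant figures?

I₀ ≈ 16.1 W

I₁ = I₀ cos²(107° − 78°) = I₀ cos²(29°) = 0.765 I₀.
I₂ = I₁ cos²(77° − 107°) = 0.765 I₀ · cos²(30°) = 0.5737 I₀.
So 9.24 W = 0.5737 I₀, giving I₀ = 9.24/0.5737 = 16.11 W.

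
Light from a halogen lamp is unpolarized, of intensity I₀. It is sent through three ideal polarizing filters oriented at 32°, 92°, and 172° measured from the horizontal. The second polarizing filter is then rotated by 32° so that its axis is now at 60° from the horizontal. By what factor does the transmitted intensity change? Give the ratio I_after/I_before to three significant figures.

I_new/I_old ≈ 14.5

Before rotation:
Unpolarized light through the first polarizer → I₁ = ½ I₀, now polarized at 32°.
I₂ = I₁ cos²(92° − 32°) = 0.5 I₀ · cos²(60°) = 0.125 I₀.
I₃ = I₂ cos²(172° − 92°) = 0.125 I₀ · cos²(80°) = 0.003769 I₀.
After rotation:
Unpolarized light through the first polarizer → I₁ = ½ I₀, now polarized at 32°.
I₂ = I₁ cos²(60° − 32°) = 0.5 I₀ · cos²(28°) = 0.3898 I₀.
Angle between axes 2 and 3: 68°. I₃ = 0.3898 I₀ · cos²(68°) = 0.0547 I₀.
Ratio = 0.0547 / 0.003769 = 14.51.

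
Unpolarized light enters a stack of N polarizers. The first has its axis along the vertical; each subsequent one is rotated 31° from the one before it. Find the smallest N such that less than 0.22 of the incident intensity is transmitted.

N = 4

First polarizer halves the unpolarized light: factor 1/2.
Each further stage multiplies by cos²(31°) = 0.7347.
After N polarizers: T = 0.5·0.7347^(N−1). Require T < 0.22 ⇒ N−1 > ln(0.22/0.5)/ln(0.7347) = 2.66, so N−1 ≥ 3 and N = 4.
Check: N=4 gives T = 0.1983 < 0.22; N=3 gives T = 0.2699.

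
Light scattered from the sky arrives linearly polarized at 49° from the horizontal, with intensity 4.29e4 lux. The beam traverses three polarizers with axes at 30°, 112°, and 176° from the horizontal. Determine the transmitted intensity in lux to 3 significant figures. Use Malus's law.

I ≈ 143 lux

By Malus's law, I₁ = 4.29e4 lux · cos²(19°) = 3.835e+04 lux.
I₂ = I₁ · cos²(82°) = 3.835e+04 · 0.01937 = 742.9 lux.
I₃ = I₂ · cos²(64°) = 742.9 · 0.1922 = 142.8 lux.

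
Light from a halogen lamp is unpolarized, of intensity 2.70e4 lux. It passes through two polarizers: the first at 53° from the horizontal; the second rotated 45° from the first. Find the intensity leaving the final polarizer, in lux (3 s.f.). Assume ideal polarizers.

I ≈ 6750 lux

Unpolarized light through the first polarizer → I₁ = 2.70e4 lux/2 = 1.35e+04 lux, polarized at 53°.
I₂ = I₁ · cos²(45°) = 1.35e+04 · 0.5 = 6750 lux.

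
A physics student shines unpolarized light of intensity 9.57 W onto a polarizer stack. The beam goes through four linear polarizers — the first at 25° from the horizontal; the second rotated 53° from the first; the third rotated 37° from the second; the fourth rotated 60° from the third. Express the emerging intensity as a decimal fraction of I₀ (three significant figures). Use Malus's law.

Unpolarized light through the first polarizer → I₁ = 9.57 W/2 = 4.785 W, polarized at 25°.
I₂ = I₁ · cos²(53°) = 4.785 · 0.3622 = 1.733 W.
I₃ = I₂ · cos²(37°) = 1.733 · 0.6378 = 1.105 W.
I₄ = I₃ · cos²(60°) = 1.105 · 0.25 = 0.2763 W.
Transmitted fraction = 0.02888.

I/I₀ ≈ 0.0289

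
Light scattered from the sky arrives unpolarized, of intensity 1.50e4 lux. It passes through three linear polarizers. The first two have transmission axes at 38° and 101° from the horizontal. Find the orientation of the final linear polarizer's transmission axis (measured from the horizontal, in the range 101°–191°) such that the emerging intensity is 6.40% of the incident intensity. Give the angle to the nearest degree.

Unpolarized light through the first polarizer → I₁ = ½ I₀, now polarized at 38°.
I₂ = I₁ cos²(101° − 38°) = 0.5 I₀ · cos²(63°) = 0.1031 I₀.
Need I₃/I₀ = 0.064, so cos²(θ − 101°) = 0.064 / 0.1031 = 0.621.
θ − 101° = arccos(√0.621) = 38.0°, giving θ ≈ 101 + 38.0 = 139.0°.

θ ≈ 139°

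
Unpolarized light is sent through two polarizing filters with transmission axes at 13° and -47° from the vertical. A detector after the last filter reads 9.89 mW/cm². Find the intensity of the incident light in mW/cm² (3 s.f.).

Unpolarized light through the first polarizer → I₁ = ½ I₀, now polarized at 13°.
I₂ = I₁ cos²(-47° − 13°) = 0.5 I₀ · cos²(60°) = 0.125 I₀.
So 9.89 mW/cm² = 0.125 I₀, giving I₀ = 9.89/0.125 = 79.12 mW/cm².

I₀ ≈ 79.1 mW/cm²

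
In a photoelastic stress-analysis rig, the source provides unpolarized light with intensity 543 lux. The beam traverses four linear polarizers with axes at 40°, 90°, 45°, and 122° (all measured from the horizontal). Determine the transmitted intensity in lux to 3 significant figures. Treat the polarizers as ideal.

Unpolarized light through the first polarizer → I₁ = 543 lux/2 = 271.5 lux, polarized at 40°.
I₂ = I₁ · cos²(50°) = 271.5 · 0.4132 = 112.2 lux.
I₃ = I₂ · cos²(45°) = 112.2 · 0.5 = 56.09 lux.
I₄ = I₃ · cos²(77°) = 56.09 · 0.0506 = 2.838 lux.

I ≈ 2.84 lux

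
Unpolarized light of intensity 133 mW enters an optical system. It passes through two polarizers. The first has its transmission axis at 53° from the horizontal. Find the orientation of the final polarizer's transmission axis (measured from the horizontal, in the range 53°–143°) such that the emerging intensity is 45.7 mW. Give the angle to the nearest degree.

Unpolarized light through the first polarizer → I₁ = ½ I₀, now polarized at 53°.
Target fraction: 45.7 / 133 mW = 0.3436 of I₀.
Need I₂/I₀ = 0.3436, so cos²(θ − 53°) = 0.3436 / 0.5 = 0.6872.
θ − 53° = arccos(√0.6872) = 34.0°, giving θ ≈ 53 + 34.0 = 87.0°.

θ ≈ 87°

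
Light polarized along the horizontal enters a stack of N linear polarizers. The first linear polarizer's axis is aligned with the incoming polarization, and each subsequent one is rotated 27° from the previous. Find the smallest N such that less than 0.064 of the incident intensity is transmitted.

First polarizer is aligned with the polarization: full transmission.
Each further stage multiplies by cos²(27°) = 0.7939.
After N polarizers: T = 0.7939^(N−1). Require T < 0.064 ⇒ N−1 > ln(0.064)/ln(0.7939) = 11.91, so N−1 ≥ 12 and N = 13.
Check: N=13 gives T = 0.06268 < 0.064; N=12 gives T = 0.07895.

N = 13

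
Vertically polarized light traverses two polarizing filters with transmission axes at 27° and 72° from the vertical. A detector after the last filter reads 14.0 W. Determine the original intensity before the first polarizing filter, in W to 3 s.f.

I₀ ≈ 35.3 W

I₁ = I₀ cos²(27° − 0°) = I₀ cos²(27°) = 0.7939 I₀.
I₂ = I₁ cos²(72° − 27°) = 0.7939 I₀ · cos²(45°) = 0.3969 I₀.
So 14.0 W = 0.3969 I₀, giving I₀ = 14.0/0.3969 = 35.27 W.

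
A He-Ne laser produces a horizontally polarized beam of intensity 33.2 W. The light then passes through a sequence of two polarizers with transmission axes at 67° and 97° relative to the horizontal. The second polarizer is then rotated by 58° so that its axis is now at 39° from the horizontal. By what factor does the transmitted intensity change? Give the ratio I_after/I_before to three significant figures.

Before rotation:
I₁ = I₀ cos²(67° − 0°) = I₀ cos²(67°) = 0.1527 I₀.
I₂ = I₁ cos²(97° − 67°) = 0.1527 I₀ · cos²(30°) = 0.1145 I₀.
After rotation:
I₁ = I₀ cos²(67° − 0°) = I₀ cos²(67°) = 0.1527 I₀.
I₂ = I₁ cos²(39° − 67°) = 0.1527 I₀ · cos²(28°) = 0.119 I₀.
Ratio = 0.119 / 0.1145 = 1.039.

I_new/I_old ≈ 1.04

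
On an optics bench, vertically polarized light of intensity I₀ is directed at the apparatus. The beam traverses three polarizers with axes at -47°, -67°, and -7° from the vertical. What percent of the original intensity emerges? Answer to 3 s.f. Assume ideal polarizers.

I₁ = I₀ cos²(-47° − 0°) = I₀ cos²(47°) = 0.4651 I₀.
I₂ = I₁ cos²(-67° + 47°) = 0.4651 I₀ · cos²(20°) = 0.4107 I₀.
I₃ = I₂ cos²(-7° + 67°) = 0.4107 I₀ · cos²(60°) = 0.1027 I₀.
That is 10.27% of the incident intensity.

≈ 10.3%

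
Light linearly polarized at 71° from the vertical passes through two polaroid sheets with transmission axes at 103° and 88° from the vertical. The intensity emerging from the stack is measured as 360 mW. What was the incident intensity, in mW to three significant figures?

I₁ = I₀ cos²(103° − 71°) = I₀ cos²(32°) = 0.7192 I₀.
I₂ = I₁ cos²(88° − 103°) = 0.7192 I₀ · cos²(15°) = 0.671 I₀.
So 360 mW = 0.671 I₀, giving I₀ = 360/0.671 = 536.5 mW.

I₀ ≈ 537 mW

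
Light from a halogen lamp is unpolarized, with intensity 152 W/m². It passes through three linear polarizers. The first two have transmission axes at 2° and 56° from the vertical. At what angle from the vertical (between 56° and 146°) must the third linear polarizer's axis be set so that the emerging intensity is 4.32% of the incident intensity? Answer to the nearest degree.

Unpolarized light through the first polarizer → I₁ = ½ I₀, now polarized at 2°.
I₂ = I₁ cos²(56° − 2°) = 0.5 I₀ · cos²(54°) = 0.1727 I₀.
Need I₃/I₀ = 0.0432, so cos²(θ − 56°) = 0.0432 / 0.1727 = 0.2501.
θ − 56° = arccos(√0.2501) = 60.0°, giving θ ≈ 56 + 60.0 = 116.0°.

θ ≈ 116°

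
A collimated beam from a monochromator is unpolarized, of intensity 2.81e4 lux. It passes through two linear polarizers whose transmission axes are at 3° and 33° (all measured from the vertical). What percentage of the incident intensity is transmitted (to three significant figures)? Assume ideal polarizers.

≈ 37.5%

Unpolarized light through the first polarizer → I₁ = 2.81e4 lux/2 = 1.405e+04 lux, polarized at 3°.
I₂ = I₁ · cos²(30°) = 1.405e+04 · 0.75 = 1.054e+04 lux.
That is 37.5% of the incident intensity.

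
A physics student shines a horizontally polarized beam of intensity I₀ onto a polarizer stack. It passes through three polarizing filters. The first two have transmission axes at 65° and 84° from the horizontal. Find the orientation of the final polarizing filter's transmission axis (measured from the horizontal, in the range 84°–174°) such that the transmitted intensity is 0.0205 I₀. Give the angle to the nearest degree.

θ ≈ 153°

By Malus's law, I₁ = I₀ cos²(65° − 0°) = I₀ cos²(65°) = 0.1786 I₀.
I₂ = I₁ cos²(84° − 65°) = 0.1786 I₀ · cos²(19°) = 0.1597 I₀.
Need I₃/I₀ = 0.0205, so cos²(θ − 84°) = 0.0205 / 0.1597 = 0.1284.
θ − 84° = arccos(√0.1284) = 69.0°, giving θ ≈ 84 + 69.0 = 153.0°.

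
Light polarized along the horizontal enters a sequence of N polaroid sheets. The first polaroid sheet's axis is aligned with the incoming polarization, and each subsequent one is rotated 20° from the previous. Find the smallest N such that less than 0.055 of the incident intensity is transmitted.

N = 25

First polarizer is aligned with the polarization: full transmission.
Each further stage multiplies by cos²(20°) = 0.883.
After N polarizers: T = 0.883^(N−1). Require T < 0.055 ⇒ N−1 > ln(0.055)/ln(0.883) = 23.31, so N−1 ≥ 24 and N = 25.
Check: N=25 gives T = 0.0505 < 0.055; N=24 gives T = 0.05719.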